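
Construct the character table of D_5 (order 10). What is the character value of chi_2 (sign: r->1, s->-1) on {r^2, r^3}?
Conjugacy classes: {e} of size 1, {r^1, r^4} of size 2, {r^2, r^3} of size 2, {s, sr, ..., sr^4} of size 5.
Character table:
  irrep \ class              {e} (size 1)  {r^1, r^4} (size 2)  {r^2, r^3} (size 2)  {s, sr, ..., sr^4} (size 5)
  chi_1 (triv)               1             1                    1                    1                          
  chi_2 (sign: r->1, s->-1)  1             1                    1                    -1                         
  chi_3 (2d, j=1)            2             -1/2 + sqrt(5)/2     -sqrt(5)/2 - 1/2     0                          
  chi_4 (2d, j=2)            2             -sqrt(5)/2 - 1/2     -1/2 + sqrt(5)/2     0                          

Spot check: chi_2 (sign: r->1, s->-1) on {r^2, r^3} = 1.

Explanation: D_5 has order 2*5 = 10 with 4 conjugacy classes, hence 4 irreducibles. Sum of squared dims 1 + 1 + 4 + 4 = 10 = |G|. Linear characters come from the abelianisation; the 2-dimensional irreps have character r^k -> 2*cos(2*pi*j*k/5), reflections -> 0.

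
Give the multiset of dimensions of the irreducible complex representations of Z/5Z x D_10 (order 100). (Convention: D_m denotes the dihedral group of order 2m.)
Dimensions: 1, 1, 1, 1, 1, 1, 1, 1, 1, 1, 1, 1, 1, 1, 1, 1, 1, 1, 1, 1, 2, 2, 2, 2, 2, 2, 2, 2, 2, 2, 2, 2, 2, 2, 2, 2, 2, 2, 2, 2

Why: There are 40 irreducibles (= number of conjugacy classes). Their dimensions d_i satisfy sum d_i^2 = |G| = 100: 1 + 1 + 1 + 1 + 1 + 1 + 1 + 1 + 1 + 1 + 1 + 1 + 1 + 1 + 1 + 1 + 1 + 1 + 1 + 1 + 4 + 4 + 4 + 4 + 4 + 4 + 4 + 4 + 4 + 4 + 4 + 4 + 4 + 4 + 4 + 4 + 4 + 4 + 4 + 4 = 100. (For the product with Z/5Z: each of the 5 1-dim characters of Z/5Z tensors with each irrep of D_10, giving 5 copies of each D_10-dimension.)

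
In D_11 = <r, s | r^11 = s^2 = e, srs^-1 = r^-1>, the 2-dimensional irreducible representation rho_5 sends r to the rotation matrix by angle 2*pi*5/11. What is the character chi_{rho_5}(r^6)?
chi_{rho_5}(r^6) = 2*cos(2*pi*5*6/11) = -2*cos(5*pi/11)

Working: rho_5(r^6) is rotation by angle 2*pi*5*6/11, whose trace is 2*cos(2*pi*5*6/11) = -2*cos(5*pi/11).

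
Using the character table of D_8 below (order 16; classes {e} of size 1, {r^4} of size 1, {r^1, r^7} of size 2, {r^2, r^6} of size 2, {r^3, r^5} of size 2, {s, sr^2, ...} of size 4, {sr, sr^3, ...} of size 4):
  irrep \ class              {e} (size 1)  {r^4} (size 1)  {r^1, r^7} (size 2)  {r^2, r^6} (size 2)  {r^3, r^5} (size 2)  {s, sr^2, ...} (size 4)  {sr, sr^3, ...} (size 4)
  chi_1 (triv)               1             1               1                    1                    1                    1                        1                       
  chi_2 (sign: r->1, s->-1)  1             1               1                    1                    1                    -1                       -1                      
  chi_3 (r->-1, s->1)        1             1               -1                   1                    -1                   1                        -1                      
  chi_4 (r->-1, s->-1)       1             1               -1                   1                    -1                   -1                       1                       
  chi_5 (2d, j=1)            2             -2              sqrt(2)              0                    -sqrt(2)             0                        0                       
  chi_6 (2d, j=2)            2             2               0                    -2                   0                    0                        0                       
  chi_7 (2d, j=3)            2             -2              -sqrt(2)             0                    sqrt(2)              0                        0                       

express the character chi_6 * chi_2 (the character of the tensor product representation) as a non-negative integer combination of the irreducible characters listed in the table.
chi_6 tensor chi_2 = chi_6 (all other irreducibles have multiplicity 0).

Argument: The character of a tensor product is the pointwise product (chi_6 * chi_2)(C) = chi_6(C) * chi_2(C):
  {e}: (2)*(1), {r^4}: (2)*(1), {r^1, r^7}: (0)*(1), {r^2, r^6}: (-2)*(1), {r^3, r^5}: (0)*(1), {s, sr^2, ...}: (0)*(-1), {sr, sr^3, ...}: (0)*(-1)
so (chi_6 * chi_2) takes values
  {e} -> 2, {r^4} -> 2, {r^1, r^7} -> 0, {r^2, r^6} -> -2, {r^3, r^5} -> 0, {s, sr^2, ...} -> 0, {sr, sr^3, ...} -> 0.
Now take the inner product of this character with each irreducible chi from the table, <chi_6*chi_2, chi> = (1/16) sum_C |C| (chi_6*chi_2)(C) conj(chi(C)):
  <chi_6*chi_2, chi_1> = (1/16)[1*(2)*conj(1) + 1*(2)*conj(1) + 2*(0)*conj(1) + 2*(-2)*conj(1) + 2*(0)*conj(1) + 4*(0)*conj(1) + 4*(0)*conj(1)]
      = (1/16)[(2) + (2) + (0) + (-4) + (0) + (0) + (0)] = 0/16 = 0
  <chi_6*chi_2, chi_2> = (1/16)[1*(2)*conj(1) + 1*(2)*conj(1) + 2*(0)*conj(1) + 2*(-2)*conj(1) + 2*(0)*conj(1) + 4*(0)*conj(-1) + 4*(0)*conj(-1)]
      = (1/16)[(2) + (2) + (0) + (-4) + (0) + (0) + (0)] = 0/16 = 0
  <chi_6*chi_2, chi_3> = (1/16)[1*(2)*conj(1) + 1*(2)*conj(1) + 2*(0)*conj(-1) + 2*(-2)*conj(1) + 2*(0)*conj(-1) + 4*(0)*conj(1) + 4*(0)*conj(-1)]
      = (1/16)[(2) + (2) + (0) + (-4) + (0) + (0) + (0)] = 0/16 = 0
  <chi_6*chi_2, chi_4> = (1/16)[1*(2)*conj(1) + 1*(2)*conj(1) + 2*(0)*conj(-1) + 2*(-2)*conj(1) + 2*(0)*conj(-1) + 4*(0)*conj(-1) + 4*(0)*conj(1)]
      = (1/16)[(2) + (2) + (0) + (-4) + (0) + (0) + (0)] = 0/16 = 0
  <chi_6*chi_2, chi_5> = (1/16)[1*(2)*conj(2) + 1*(2)*conj(-2) + 2*(0)*conj(sqrt(2)) + 2*(-2)*conj(0) + 2*(0)*conj(-sqrt(2)) + 4*(0)*conj(0) + 4*(0)*conj(0)]
      = (1/16)[(4) + (-4) + (0) + (0) + (0) + (0) + (0)] = 0/16 = 0
  <chi_6*chi_2, chi_6> = (1/16)[1*(2)*conj(2) + 1*(2)*conj(2) + 2*(0)*conj(0) + 2*(-2)*conj(-2) + 2*(0)*conj(0) + 4*(0)*conj(0) + 4*(0)*conj(0)]
      = (1/16)[(4) + (4) + (0) + (8) + (0) + (0) + (0)] = 16/16 = 1
  <chi_6*chi_2, chi_7> = (1/16)[1*(2)*conj(2) + 1*(2)*conj(-2) + 2*(0)*conj(-sqrt(2)) + 2*(-2)*conj(0) + 2*(0)*conj(sqrt(2)) + 4*(0)*conj(0) + 4*(0)*conj(0)]
      = (1/16)[(4) + (-4) + (0) + (0) + (0) + (0) + (0)] = 0/16 = 0
Hence the multiplicities are chi_6: 1. Dimension check: dim(chi_6)*dim(chi_2) = 2*1 = 2 and sum (mult * dim) = 1*2 = 2.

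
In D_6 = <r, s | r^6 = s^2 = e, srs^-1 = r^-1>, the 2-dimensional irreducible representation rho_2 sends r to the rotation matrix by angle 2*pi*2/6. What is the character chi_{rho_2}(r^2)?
chi_{rho_2}(r^2) = 2*cos(2*pi*2*2/6) = -1

Reasoning: rho_2(r^2) is rotation by angle 2*pi*2*2/6, whose trace is 2*cos(2*pi*2*2/6) = -1.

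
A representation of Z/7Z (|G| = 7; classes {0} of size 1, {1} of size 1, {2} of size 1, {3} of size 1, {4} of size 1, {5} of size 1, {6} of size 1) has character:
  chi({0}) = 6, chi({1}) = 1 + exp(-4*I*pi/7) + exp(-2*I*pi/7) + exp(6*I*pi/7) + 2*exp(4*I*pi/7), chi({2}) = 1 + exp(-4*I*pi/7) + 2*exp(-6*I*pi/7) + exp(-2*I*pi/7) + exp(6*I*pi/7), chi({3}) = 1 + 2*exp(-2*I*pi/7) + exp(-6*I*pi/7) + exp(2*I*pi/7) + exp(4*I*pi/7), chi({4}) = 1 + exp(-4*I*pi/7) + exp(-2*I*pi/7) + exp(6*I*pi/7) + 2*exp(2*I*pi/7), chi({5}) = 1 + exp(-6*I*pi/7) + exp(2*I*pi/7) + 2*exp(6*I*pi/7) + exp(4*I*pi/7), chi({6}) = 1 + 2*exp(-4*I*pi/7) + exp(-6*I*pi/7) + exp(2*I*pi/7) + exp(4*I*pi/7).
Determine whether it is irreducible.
Not irreducible (reducible): <chi, chi> = 8 > 1.

Derivation: <chi, chi> = (1/|G|) sum_C |C| * |chi(C)|^2 = (1/7)[1*|6|^2 + 1*|1 + exp(-4*I*pi/7) + exp(-2*I*pi/7) + exp(6*I*pi/7) + 2*exp(4*I*pi/7)|^2 + 1*|1 + exp(-4*I*pi/7) + 2*exp(-6*I*pi/7) + exp(-2*I*pi/7) + exp(6*I*pi/7)|^2 + 1*|1 + 2*exp(-2*I*pi/7) + exp(-6*I*pi/7) + exp(2*I*pi/7) + exp(4*I*pi/7)|^2 + 1*|1 + exp(-4*I*pi/7) + exp(-2*I*pi/7) + exp(6*I*pi/7) + 2*exp(2*I*pi/7)|^2 + 1*|1 + exp(-6*I*pi/7) + exp(2*I*pi/7) + 2*exp(6*I*pi/7) + exp(4*I*pi/7)|^2 + 1*|1 + 2*exp(-4*I*pi/7) + exp(-6*I*pi/7) + exp(2*I*pi/7) + exp(4*I*pi/7)|^2]
  = (1/7)[(36) + (8 + 4*exp(-4*I*pi/7) + 4*exp(-2*I*pi/7) + 6*exp(-6*I*pi/7) + 6*exp(6*I*pi/7) + 4*exp(2*I*pi/7) + 4*exp(4*I*pi/7)) + (8 + 6*exp(-2*I*pi/7) + 4*exp(-4*I*pi/7) + 4*exp(-6*I*pi/7) + 4*exp(6*I*pi/7) + 4*exp(4*I*pi/7) + 6*exp(2*I*pi/7)) + (8 + 6*exp(-4*I*pi/7) + 4*exp(-2*I*pi/7) + 4*exp(-6*I*pi/7) + 4*exp(6*I*pi/7) + 4*exp(2*I*pi/7) + 6*exp(4*I*pi/7)) + (8 + 6*exp(-4*I*pi/7) + 4*exp(-2*I*pi/7) + 4*exp(-6*I*pi/7) + 4*exp(6*I*pi/7) + 4*exp(2*I*pi/7) + 6*exp(4*I*pi/7)) + (8 + 6*exp(-2*I*pi/7) + 4*exp(-4*I*pi/7) + 4*exp(-6*I*pi/7) + 4*exp(6*I*pi/7) + 4*exp(4*I*pi/7) + 6*exp(2*I*pi/7)) + (8 + 4*exp(-4*I*pi/7) + 4*exp(-2*I*pi/7) + 6*exp(-6*I*pi/7) + 6*exp(6*I*pi/7) + 4*exp(2*I*pi/7) + 4*exp(4*I*pi/7))] = 56/7 = 8.
(Exp terms are combined using exp(i*s)*conj(exp(i*t)) = exp(i*(s-t)), and sums of them are collapsed using the identity that for every m > 1 the m distinct m-th roots of unity sum to 0, e.g. 1 + exp(2*I*pi/3) + exp(-2*I*pi/3) = 0.)
A character is irreducible iff <chi, chi> = 1, so this representation is reducible.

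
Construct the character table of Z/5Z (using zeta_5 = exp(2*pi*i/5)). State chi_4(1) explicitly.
Character table of Z/5Z (irreps indexed chi_0,...,chi_4 with chi_k(m) = zeta_5^(k*m), zeta_5 = exp(2*pi*i/5)):
  irrep \ class  {0} (size 1)  {1} (size 1)    {2} (size 1)    {3} (size 1)    {4} (size 1)  
  chi_0          1             1               1               1               1             
  chi_1          1             exp(2*I*pi/5)   exp(4*I*pi/5)   exp(-4*I*pi/5)  exp(-2*I*pi/5)
  chi_2          1             exp(4*I*pi/5)   exp(-2*I*pi/5)  exp(2*I*pi/5)   exp(-4*I*pi/5)
  chi_3          1             exp(-4*I*pi/5)  exp(2*I*pi/5)   exp(-2*I*pi/5)  exp(4*I*pi/5) 
  chi_4          1             exp(-2*I*pi/5)  exp(-4*I*pi/5)  exp(4*I*pi/5)   exp(2*I*pi/5) 

Spot check: chi_4(1) = zeta_5^(4*1) = zeta_5^4 = exp(-2*I*pi/5).

Reasoning: Z/5Z is abelian, so all 5 irreducible complex representations are 1-dimensional. They are given by chi_k(m) = zeta_5^(k*m) for k = 0,...,4. Row orthogonality: sum_m chi_k(m) conj(chi_l(m)) = 5 * [k = l].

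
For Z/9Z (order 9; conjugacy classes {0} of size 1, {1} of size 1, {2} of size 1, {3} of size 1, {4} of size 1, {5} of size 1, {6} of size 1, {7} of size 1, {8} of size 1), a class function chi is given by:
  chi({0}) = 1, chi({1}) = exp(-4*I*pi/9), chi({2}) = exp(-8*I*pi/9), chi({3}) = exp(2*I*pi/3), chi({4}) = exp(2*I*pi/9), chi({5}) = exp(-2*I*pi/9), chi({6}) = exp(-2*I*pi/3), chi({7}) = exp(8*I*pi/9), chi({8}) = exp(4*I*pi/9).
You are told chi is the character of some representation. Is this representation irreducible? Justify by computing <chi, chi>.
Irreducible: <chi, chi> = 1.

Details: <chi, chi> = (1/|G|) sum_C |C| * |chi(C)|^2 = (1/9)[1*|1|^2 + 1*|exp(-4*I*pi/9)|^2 + 1*|exp(-8*I*pi/9)|^2 + 1*|exp(2*I*pi/3)|^2 + 1*|exp(2*I*pi/9)|^2 + 1*|exp(-2*I*pi/9)|^2 + 1*|exp(-2*I*pi/3)|^2 + 1*|exp(8*I*pi/9)|^2 + 1*|exp(4*I*pi/9)|^2]
  = (1/9)[(1) + (1) + (1) + (1) + (1) + (1) + (1) + (1) + (1)] = 9/9 = 1.
(Exp terms are combined using exp(i*s)*conj(exp(i*t)) = exp(i*(s-t)), and sums of them are collapsed using the identity that for every m > 1 the m distinct m-th roots of unity sum to 0, e.g. 1 + exp(2*I*pi/3) + exp(-2*I*pi/3) = 0.)
A character is irreducible iff <chi, chi> = 1, so this representation is irreducible.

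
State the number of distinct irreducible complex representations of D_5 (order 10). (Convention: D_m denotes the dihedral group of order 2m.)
4

Solution. The number of irreducible complex representations of a finite group equals its number of conjugacy classes. D_5 has 4 conjugacy classes ((n+3)/2 for n odd), so D_5 (order 10) has exactly 4 irreducible complex representations.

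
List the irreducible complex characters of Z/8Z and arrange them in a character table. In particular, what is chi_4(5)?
Character table of Z/8Z (irreps indexed chi_0,...,chi_7 with chi_k(m) = zeta_8^(k*m), zeta_8 = exp(2*pi*i/8)):
  irrep \ class  {0} (size 1)  {1} (size 1)    {2} (size 1)  {3} (size 1)    {4} (size 1)  {5} (size 1)    {6} (size 1)  {7} (size 1)  
  chi_0          1             1               1             1               1             1               1             1             
  chi_1          1             exp(I*pi/4)     I             exp(3*I*pi/4)   -1            exp(-3*I*pi/4)  -I            exp(-I*pi/4)  
  chi_2          1             I               -1            -I              1             I               -1            -I            
  chi_3          1             exp(3*I*pi/4)   -I            exp(I*pi/4)     -1            exp(-I*pi/4)    I             exp(-3*I*pi/4)
  chi_4          1             -1              1             -1              1             -1              1             -1            
  chi_5          1             exp(-3*I*pi/4)  I             exp(-I*pi/4)    -1            exp(I*pi/4)     -I            exp(3*I*pi/4) 
  chi_6          1             -I              -1            I               1             -I              -1            I             
  chi_7          1             exp(-I*pi/4)    -I            exp(-3*I*pi/4)  -1            exp(3*I*pi/4)   I             exp(I*pi/4)   

Spot check: chi_4(5) = zeta_8^(4*5) = zeta_8^20 = -1.

Working: Z/8Z is abelian, so all 8 irreducible complex representations are 1-dimensional. They are given by chi_k(m) = zeta_8^(k*m) for k = 0,...,7. Row orthogonality: sum_m chi_k(m) conj(chi_l(m)) = 8 * [k = l].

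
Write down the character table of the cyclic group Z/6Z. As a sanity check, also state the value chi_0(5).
Character table of Z/6Z (irreps indexed chi_0,...,chi_5 with chi_k(m) = zeta_6^(k*m), zeta_6 = exp(2*pi*i/6)):
  irrep \ class  {0} (size 1)  {1} (size 1)    {2} (size 1)    {3} (size 1)  {4} (size 1)    {5} (size 1)  
  chi_0          1             1               1               1             1               1             
  chi_1          1             exp(I*pi/3)     exp(2*I*pi/3)   -1            exp(-2*I*pi/3)  exp(-I*pi/3)  
  chi_2          1             exp(2*I*pi/3)   exp(-2*I*pi/3)  1             exp(2*I*pi/3)   exp(-2*I*pi/3)
  chi_3          1             -1              1               -1            1               -1            
  chi_4          1             exp(-2*I*pi/3)  exp(2*I*pi/3)   1             exp(-2*I*pi/3)  exp(2*I*pi/3) 
  chi_5          1             exp(-I*pi/3)    exp(-2*I*pi/3)  -1            exp(2*I*pi/3)   exp(I*pi/3)   

Spot check: chi_0(5) = zeta_6^(0*5) = zeta_6^0 = 1.

Why: Z/6Z is abelian, so all 6 irreducible complex representations are 1-dimensional. They are given by chi_k(m) = zeta_6^(k*m) for k = 0,...,5. Row orthogonality: sum_m chi_k(m) conj(chi_l(m)) = 6 * [k = l].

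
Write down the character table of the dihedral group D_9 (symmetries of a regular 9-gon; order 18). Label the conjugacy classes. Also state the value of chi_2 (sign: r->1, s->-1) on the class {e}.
Conjugacy classes: {e} of size 1, {r^1, r^8} of size 2, {r^2, r^7} of size 2, {r^3, r^6} of size 2, {r^4, r^5} of size 2, {s, sr, ..., sr^8} of size 9.
Character table:
  irrep \ class              {e} (size 1)  {r^1, r^8} (size 2)  {r^2, r^7} (size 2)  {r^3, r^6} (size 2)  {r^4, r^5} (size 2)  {s, sr, ..., sr^8} (size 9)
  chi_1 (triv)               1             1                    1                    1                    1                    1                          
  chi_2 (sign: r->1, s->-1)  1             1                    1                    1                    1                    -1                         
  chi_3 (2d, j=1)            2             2*cos(2*pi/9)        2*cos(4*pi/9)        -1                   -2*cos(pi/9)         0                          
  chi_4 (2d, j=2)            2             2*cos(4*pi/9)        -2*cos(pi/9)         -1                   2*cos(2*pi/9)        0                          
  chi_5 (2d, j=3)            2             -1                   -1                   2                    -1                   0                          
  chi_6 (2d, j=4)            2             -2*cos(pi/9)         2*cos(2*pi/9)        -1                   2*cos(4*pi/9)        0                          

Spot check: chi_2 (sign: r->1, s->-1) on {e} = 1.

D_9 has order 2*9 = 18 with 6 conjugacy classes, hence 6 irreducibles. Sum of squared dims 1 + 1 + 4 + 4 + 4 + 4 = 18 = |G|. Linear characters come from the abelianisation; the 2-dimensional irreps have character r^k -> 2*cos(2*pi*j*k/9), reflections -> 0.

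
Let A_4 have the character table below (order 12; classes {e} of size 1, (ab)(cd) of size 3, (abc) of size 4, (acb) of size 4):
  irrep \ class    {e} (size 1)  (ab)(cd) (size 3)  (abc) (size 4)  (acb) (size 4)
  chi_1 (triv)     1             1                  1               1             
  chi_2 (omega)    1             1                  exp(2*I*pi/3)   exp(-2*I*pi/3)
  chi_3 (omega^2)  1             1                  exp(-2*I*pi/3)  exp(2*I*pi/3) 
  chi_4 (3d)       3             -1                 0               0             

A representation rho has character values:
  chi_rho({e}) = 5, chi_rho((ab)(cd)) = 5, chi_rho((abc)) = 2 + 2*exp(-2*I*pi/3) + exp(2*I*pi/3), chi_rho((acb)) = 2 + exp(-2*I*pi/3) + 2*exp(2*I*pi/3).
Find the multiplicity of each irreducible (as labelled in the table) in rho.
Multiplicities: chi_1: 2, chi_2: 1, chi_3: 2, chi_4: 0.

Solution. Use <chi_rho, chi> = (1/|G|) sum_C |C| * chi_rho(C) * conj(chi(C)) with |G| = 12 for each irreducible chi in the table:
  <chi_rho, chi_1> = (1/12)[1*(5)*conj(1) + 3*(5)*conj(1) + 4*(2 + 2*exp(-2*I*pi/3) + exp(2*I*pi/3))*conj(1) + 4*(2 + exp(-2*I*pi/3) + 2*exp(2*I*pi/3))*conj(1)]
      = (1/12)[(5) + (15) + (8 + 8*exp(-2*I*pi/3) + 4*exp(2*I*pi/3)) + (8 + 4*exp(-2*I*pi/3) + 8*exp(2*I*pi/3))] = 24/12 = 2
  <chi_rho, chi_2> = (1/12)[1*(5)*conj(1) + 3*(5)*conj(1) + 4*(2 + 2*exp(-2*I*pi/3) + exp(2*I*pi/3))*conj(exp(2*I*pi/3)) + 4*(2 + exp(-2*I*pi/3) + 2*exp(2*I*pi/3))*conj(exp(-2*I*pi/3))]
      = (1/12)[(5) + (15) + (-4) + (-4)] = 12/12 = 1
  <chi_rho, chi_3> = (1/12)[1*(5)*conj(1) + 3*(5)*conj(1) + 4*(2 + 2*exp(-2*I*pi/3) + exp(2*I*pi/3))*conj(exp(-2*I*pi/3)) + 4*(2 + exp(-2*I*pi/3) + 2*exp(2*I*pi/3))*conj(exp(2*I*pi/3))]
      = (1/12)[(5) + (15) + (8 + 4*exp(-2*I*pi/3) + 8*exp(2*I*pi/3)) + (8 + 8*exp(-2*I*pi/3) + 4*exp(2*I*pi/3))] = 24/12 = 2
  <chi_rho, chi_4> = (1/12)[1*(5)*conj(3) + 3*(5)*conj(-1) + 4*(2 + 2*exp(-2*I*pi/3) + exp(2*I*pi/3))*conj(0) + 4*(2 + exp(-2*I*pi/3) + 2*exp(2*I*pi/3))*conj(0)]
      = (1/12)[(15) + (-15) + (0) + (0)] = 0/12 = 0
(Exp terms are combined using exp(i*s)*conj(exp(i*t)) = exp(i*(s-t)), and sums of them are collapsed using the identity that for every m > 1 the m distinct m-th roots of unity sum to 0, e.g. 1 + exp(2*I*pi/3) + exp(-2*I*pi/3) = 0.)
Dimension check: dim(rho) = sum (mult * dim) = 2*1 + 1*1 + 2*1 + 0*3 = 5 = chi_rho(e) = 5.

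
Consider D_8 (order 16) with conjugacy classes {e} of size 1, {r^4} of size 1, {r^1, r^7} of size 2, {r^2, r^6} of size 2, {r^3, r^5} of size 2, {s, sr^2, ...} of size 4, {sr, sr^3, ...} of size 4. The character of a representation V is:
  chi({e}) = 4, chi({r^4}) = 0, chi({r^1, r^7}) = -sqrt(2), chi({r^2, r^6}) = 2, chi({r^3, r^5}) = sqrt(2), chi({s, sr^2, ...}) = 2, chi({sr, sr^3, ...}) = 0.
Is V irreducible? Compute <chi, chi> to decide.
Not irreducible (reducible): <chi, chi> = 3 > 1.

Explanation: <chi, chi> = (1/|G|) sum_C |C| * |chi(C)|^2 = (1/16)[1*|4|^2 + 1*|0|^2 + 2*|-sqrt(2)|^2 + 2*|2|^2 + 2*|sqrt(2)|^2 + 4*|2|^2 + 4*|0|^2]
  = (1/16)[(16) + (0) + (4) + (8) + (4) + (16) + (0)] = 48/16 = 3.
A character is irreducible iff <chi, chi> = 1, so this representation is reducible.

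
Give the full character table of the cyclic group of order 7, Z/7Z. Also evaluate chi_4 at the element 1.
Character table of Z/7Z (irreps indexed chi_0,...,chi_6 with chi_k(m) = zeta_7^(k*m), zeta_7 = exp(2*pi*i/7)):
  irrep \ class  {0} (size 1)  {1} (size 1)    {2} (size 1)    {3} (size 1)    {4} (size 1)    {5} (size 1)    {6} (size 1)  
  chi_0          1             1               1               1               1               1               1             
  chi_1          1             exp(2*I*pi/7)   exp(4*I*pi/7)   exp(6*I*pi/7)   exp(-6*I*pi/7)  exp(-4*I*pi/7)  exp(-2*I*pi/7)
  chi_2          1             exp(4*I*pi/7)   exp(-6*I*pi/7)  exp(-2*I*pi/7)  exp(2*I*pi/7)   exp(6*I*pi/7)   exp(-4*I*pi/7)
  chi_3          1             exp(6*I*pi/7)   exp(-2*I*pi/7)  exp(4*I*pi/7)   exp(-4*I*pi/7)  exp(2*I*pi/7)   exp(-6*I*pi/7)
  chi_4          1             exp(-6*I*pi/7)  exp(2*I*pi/7)   exp(-4*I*pi/7)  exp(4*I*pi/7)   exp(-2*I*pi/7)  exp(6*I*pi/7) 
  chi_5          1             exp(-4*I*pi/7)  exp(6*I*pi/7)   exp(2*I*pi/7)   exp(-2*I*pi/7)  exp(-6*I*pi/7)  exp(4*I*pi/7) 
  chi_6          1             exp(-2*I*pi/7)  exp(-4*I*pi/7)  exp(-6*I*pi/7)  exp(6*I*pi/7)   exp(4*I*pi/7)   exp(2*I*pi/7) 

Spot check: chi_4(1) = zeta_7^(4*1) = zeta_7^4 = exp(-6*I*pi/7).

Proof sketch: Z/7Z is abelian, so all 7 irreducible complex representations are 1-dimensional. They are given by chi_k(m) = zeta_7^(k*m) for k = 0,...,6. Row orthogonality: sum_m chi_k(m) conj(chi_l(m)) = 7 * [k = l].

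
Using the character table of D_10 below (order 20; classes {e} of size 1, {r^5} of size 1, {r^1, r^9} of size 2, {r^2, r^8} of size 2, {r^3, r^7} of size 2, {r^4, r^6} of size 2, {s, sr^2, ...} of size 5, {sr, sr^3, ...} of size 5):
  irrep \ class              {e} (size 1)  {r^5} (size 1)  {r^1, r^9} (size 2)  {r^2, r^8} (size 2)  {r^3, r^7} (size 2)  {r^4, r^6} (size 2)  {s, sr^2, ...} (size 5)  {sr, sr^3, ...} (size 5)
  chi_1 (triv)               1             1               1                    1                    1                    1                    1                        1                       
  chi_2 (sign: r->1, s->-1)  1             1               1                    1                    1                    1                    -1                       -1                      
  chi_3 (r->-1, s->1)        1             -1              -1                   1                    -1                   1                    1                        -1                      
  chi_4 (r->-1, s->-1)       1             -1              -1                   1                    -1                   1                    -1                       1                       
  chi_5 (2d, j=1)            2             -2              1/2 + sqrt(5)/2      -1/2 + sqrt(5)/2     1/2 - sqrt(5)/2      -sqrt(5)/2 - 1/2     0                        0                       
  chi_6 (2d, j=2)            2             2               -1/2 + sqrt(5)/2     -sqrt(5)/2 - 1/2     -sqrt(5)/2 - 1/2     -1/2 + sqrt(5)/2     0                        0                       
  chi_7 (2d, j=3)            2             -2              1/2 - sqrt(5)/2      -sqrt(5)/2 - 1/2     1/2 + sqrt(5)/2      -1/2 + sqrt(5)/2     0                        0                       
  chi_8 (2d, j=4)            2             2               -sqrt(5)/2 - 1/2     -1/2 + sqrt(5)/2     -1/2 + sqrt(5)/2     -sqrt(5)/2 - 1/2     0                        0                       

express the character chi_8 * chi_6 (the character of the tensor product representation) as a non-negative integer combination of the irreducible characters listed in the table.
chi_8 tensor chi_6 = chi_6 + chi_8 (all other irreducibles have multiplicity 0).

Solution. The character of a tensor product is the pointwise product (chi_8 * chi_6)(C) = chi_8(C) * chi_6(C):
  {e}: (2)*(2), {r^5}: (2)*(2), {r^1, r^9}: (-sqrt(5)/2 - 1/2)*(-1/2 + sqrt(5)/2), {r^2, r^8}: (-1/2 + sqrt(5)/2)*(-sqrt(5)/2 - 1/2), {r^3, r^7}: (-1/2 + sqrt(5)/2)*(-sqrt(5)/2 - 1/2), {r^4, r^6}: (-sqrt(5)/2 - 1/2)*(-1/2 + sqrt(5)/2), {s, sr^2, ...}: (0)*(0), {sr, sr^3, ...}: (0)*(0)
so (chi_8 * chi_6) takes values
  {e} -> 4, {r^5} -> 4, {r^1, r^9} -> -1, {r^2, r^8} -> -1, {r^3, r^7} -> -1, {r^4, r^6} -> -1, {s, sr^2, ...} -> 0, {sr, sr^3, ...} -> 0.
Now take the inner product of this character with each irreducible chi from the table, <chi_8*chi_6, chi> = (1/20) sum_C |C| (chi_8*chi_6)(C) conj(chi(C)):
  <chi_8*chi_6, chi_1> = (1/20)[1*(4)*conj(1) + 1*(4)*conj(1) + 2*(-1)*conj(1) + 2*(-1)*conj(1) + 2*(-1)*conj(1) + 2*(-1)*conj(1) + 5*(0)*conj(1) + 5*(0)*conj(1)]
      = (1/20)[(4) + (4) + (-2) + (-2) + (-2) + (-2) + (0) + (0)] = 0/20 = 0
  <chi_8*chi_6, chi_2> = (1/20)[1*(4)*conj(1) + 1*(4)*conj(1) + 2*(-1)*conj(1) + 2*(-1)*conj(1) + 2*(-1)*conj(1) + 2*(-1)*conj(1) + 5*(0)*conj(-1) + 5*(0)*conj(-1)]
      = (1/20)[(4) + (4) + (-2) + (-2) + (-2) + (-2) + (0) + (0)] = 0/20 = 0
  <chi_8*chi_6, chi_3> = (1/20)[1*(4)*conj(1) + 1*(4)*conj(-1) + 2*(-1)*conj(-1) + 2*(-1)*conj(1) + 2*(-1)*conj(-1) + 2*(-1)*conj(1) + 5*(0)*conj(1) + 5*(0)*conj(-1)]
      = (1/20)[(4) + (-4) + (2) + (-2) + (2) + (-2) + (0) + (0)] = 0/20 = 0
  <chi_8*chi_6, chi_4> = (1/20)[1*(4)*conj(1) + 1*(4)*conj(-1) + 2*(-1)*conj(-1) + 2*(-1)*conj(1) + 2*(-1)*conj(-1) + 2*(-1)*conj(1) + 5*(0)*conj(-1) + 5*(0)*conj(1)]
      = (1/20)[(4) + (-4) + (2) + (-2) + (2) + (-2) + (0) + (0)] = 0/20 = 0
  <chi_8*chi_6, chi_5> = (1/20)[1*(4)*conj(2) + 1*(4)*conj(-2) + 2*(-1)*conj(1/2 + sqrt(5)/2) + 2*(-1)*conj(-1/2 + sqrt(5)/2) + 2*(-1)*conj(1/2 - sqrt(5)/2) + 2*(-1)*conj(-sqrt(5)/2 - 1/2) + 5*(0)*conj(0) + 5*(0)*conj(0)]
      = (1/20)[(8) + (-8) + (-sqrt(5) - 1) + (1 - sqrt(5)) + (-1 + sqrt(5)) + (1 + sqrt(5)) + (0) + (0)] = 0/20 = 0
  <chi_8*chi_6, chi_6> = (1/20)[1*(4)*conj(2) + 1*(4)*conj(2) + 2*(-1)*conj(-1/2 + sqrt(5)/2) + 2*(-1)*conj(-sqrt(5)/2 - 1/2) + 2*(-1)*conj(-sqrt(5)/2 - 1/2) + 2*(-1)*conj(-1/2 + sqrt(5)/2) + 5*(0)*conj(0) + 5*(0)*conj(0)]
      = (1/20)[(8) + (8) + (1 - sqrt(5)) + (1 + sqrt(5)) + (1 + sqrt(5)) + (1 - sqrt(5)) + (0) + (0)] = 20/20 = 1
  <chi_8*chi_6, chi_7> = (1/20)[1*(4)*conj(2) + 1*(4)*conj(-2) + 2*(-1)*conj(1/2 - sqrt(5)/2) + 2*(-1)*conj(-sqrt(5)/2 - 1/2) + 2*(-1)*conj(1/2 + sqrt(5)/2) + 2*(-1)*conj(-1/2 + sqrt(5)/2) + 5*(0)*conj(0) + 5*(0)*conj(0)]
      = (1/20)[(8) + (-8) + (-1 + sqrt(5)) + (1 + sqrt(5)) + (-sqrt(5) - 1) + (1 - sqrt(5)) + (0) + (0)] = 0/20 = 0
  <chi_8*chi_6, chi_8> = (1/20)[1*(4)*conj(2) + 1*(4)*conj(2) + 2*(-1)*conj(-sqrt(5)/2 - 1/2) + 2*(-1)*conj(-1/2 + sqrt(5)/2) + 2*(-1)*conj(-1/2 + sqrt(5)/2) + 2*(-1)*conj(-sqrt(5)/2 - 1/2) + 5*(0)*conj(0) + 5*(0)*conj(0)]
      = (1/20)[(8) + (8) + (1 + sqrt(5)) + (1 - sqrt(5)) + (1 - sqrt(5)) + (1 + sqrt(5)) + (0) + (0)] = 20/20 = 1
Hence the multiplicities are chi_6: 1, chi_8: 1. Dimension check: dim(chi_8)*dim(chi_6) = 2*2 = 4 and sum (mult * dim) = 1*2 + 1*2 = 4.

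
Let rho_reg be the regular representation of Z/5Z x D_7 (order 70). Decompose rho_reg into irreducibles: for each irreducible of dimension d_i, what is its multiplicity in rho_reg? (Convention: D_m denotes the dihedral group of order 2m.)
Each irreducible V_i of dimension d_i appears with multiplicity d_i, i.e. rho_reg = (direct sum over all irreducibles V_i) d_i V_i. The irreducible dimensions for Z/5Z x D_7 are 1, 1, 1, 1, 1, 1, 1, 1, 1, 1, 2, 2, 2, 2, 2, 2, 2, 2, 2, 2, 2, 2, 2, 2, 2: 10 irreducibles of dimension 1, each with multiplicity 1; 15 irreducibles of dimension 2, each with multiplicity 2. Total dimension 10*1*1 + 15*2*2 = 70 = |G|.

Explanation: General theorem: in the regular representation of a finite group G, each irreducible appears with multiplicity equal to its dimension. Check: dim(rho_reg) = sum d_i^2 = 1 + 1 + 1 + 1 + 1 + 1 + 1 + 1 + 1 + 1 + 4 + 4 + 4 + 4 + 4 + 4 + 4 + 4 + 4 + 4 + 4 + 4 + 4 + 4 + 4 = 70 = |G|.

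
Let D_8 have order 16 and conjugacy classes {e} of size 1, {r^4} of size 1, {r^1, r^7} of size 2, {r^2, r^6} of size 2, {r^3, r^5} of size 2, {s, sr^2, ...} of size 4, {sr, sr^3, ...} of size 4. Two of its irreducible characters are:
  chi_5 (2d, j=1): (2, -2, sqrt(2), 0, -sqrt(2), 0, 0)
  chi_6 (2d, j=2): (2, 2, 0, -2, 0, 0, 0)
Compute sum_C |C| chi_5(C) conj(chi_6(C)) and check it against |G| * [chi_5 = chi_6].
Sum = 0; so <chi_5, chi_6> = 0 (distinct irreducibles are orthogonal).

Details: Compute term by term over conjugacy classes (|C| * chi_5(C) * conj(chi_6(C))):
  1*(2)*conj(2) + 1*(-2)*conj(2) + 2*(sqrt(2))*conj(0) + 2*(0)*conj(-2) + 2*(-sqrt(2))*conj(0) + 4*(0)*conj(0) + 4*(0)*conj(0)
  = (4) + (-4) + (0) + (0) + (0) + (0) + (0)
  = 0.
Dividing by |G| = 16 gives 0/16 = 0, matching the row-orthogonality relation <chi_5, chi_6> = [chi_5 = chi_6].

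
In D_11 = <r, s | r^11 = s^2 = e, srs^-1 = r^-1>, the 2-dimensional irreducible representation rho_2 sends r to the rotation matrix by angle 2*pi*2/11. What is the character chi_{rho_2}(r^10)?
chi_{rho_2}(r^10) = 2*cos(2*pi*2*10/11) = 2*cos(4*pi/11)

Argument: rho_2(r^10) is rotation by angle 2*pi*2*10/11, whose trace is 2*cos(2*pi*2*10/11) = 2*cos(4*pi/11).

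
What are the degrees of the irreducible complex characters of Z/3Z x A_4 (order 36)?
Dimensions: 1, 1, 1, 1, 1, 1, 1, 1, 1, 3, 3, 3

There are 12 irreducibles (= number of conjugacy classes). Their dimensions d_i satisfy sum d_i^2 = |G| = 36: 1 + 1 + 1 + 1 + 1 + 1 + 1 + 1 + 1 + 9 + 9 + 9 = 36. (For the product with Z/3Z: each of the 3 1-dim characters of Z/3Z tensors with each irrep of A_4, giving 3 copies of each A_4-dimension.)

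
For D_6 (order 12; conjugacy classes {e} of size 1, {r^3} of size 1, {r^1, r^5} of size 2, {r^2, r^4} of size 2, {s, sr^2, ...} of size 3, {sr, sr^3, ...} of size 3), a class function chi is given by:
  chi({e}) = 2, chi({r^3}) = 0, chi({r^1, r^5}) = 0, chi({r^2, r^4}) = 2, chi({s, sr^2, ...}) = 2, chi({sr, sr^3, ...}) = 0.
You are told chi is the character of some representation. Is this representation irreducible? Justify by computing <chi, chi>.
Not irreducible (reducible): <chi, chi> = 2 > 1.

Argument: <chi, chi> = (1/|G|) sum_C |C| * |chi(C)|^2 = (1/12)[1*|2|^2 + 1*|0|^2 + 2*|0|^2 + 2*|2|^2 + 3*|2|^2 + 3*|0|^2]
  = (1/12)[(4) + (0) + (0) + (8) + (12) + (0)] = 24/12 = 2.
A character is irreducible iff <chi, chi> = 1, so this representation is reducible.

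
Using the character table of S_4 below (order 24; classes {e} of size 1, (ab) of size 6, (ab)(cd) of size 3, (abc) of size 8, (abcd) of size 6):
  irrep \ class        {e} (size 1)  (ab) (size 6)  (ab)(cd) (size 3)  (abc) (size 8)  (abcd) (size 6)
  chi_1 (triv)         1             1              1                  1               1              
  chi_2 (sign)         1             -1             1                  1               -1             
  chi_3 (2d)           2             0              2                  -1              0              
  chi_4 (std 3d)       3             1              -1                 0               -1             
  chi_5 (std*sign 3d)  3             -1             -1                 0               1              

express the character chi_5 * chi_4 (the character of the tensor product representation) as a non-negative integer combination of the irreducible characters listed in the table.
chi_5 tensor chi_4 = chi_2 + chi_3 + chi_4 + chi_5 (all other irreducibles have multiplicity 0).

Working: The character of a tensor product is the pointwise product (chi_5 * chi_4)(C) = chi_5(C) * chi_4(C):
  {e}: (3)*(3), (ab): (-1)*(1), (ab)(cd): (-1)*(-1), (abc): (0)*(0), (abcd): (1)*(-1)
so (chi_5 * chi_4) takes values
  {e} -> 9, (ab) -> -1, (ab)(cd) -> 1, (abc) -> 0, (abcd) -> -1.
Now take the inner product of this character with each irreducible chi from the table, <chi_5*chi_4, chi> = (1/24) sum_C |C| (chi_5*chi_4)(C) conj(chi(C)):
  <chi_5*chi_4, chi_1> = (1/24)[1*(9)*conj(1) + 6*(-1)*conj(1) + 3*(1)*conj(1) + 8*(0)*conj(1) + 6*(-1)*conj(1)]
      = (1/24)[(9) + (-6) + (3) + (0) + (-6)] = 0/24 = 0
  <chi_5*chi_4, chi_2> = (1/24)[1*(9)*conj(1) + 6*(-1)*conj(-1) + 3*(1)*conj(1) + 8*(0)*conj(1) + 6*(-1)*conj(-1)]
      = (1/24)[(9) + (6) + (3) + (0) + (6)] = 24/24 = 1
  <chi_5*chi_4, chi_3> = (1/24)[1*(9)*conj(2) + 6*(-1)*conj(0) + 3*(1)*conj(2) + 8*(0)*conj(-1) + 6*(-1)*conj(0)]
      = (1/24)[(18) + (0) + (6) + (0) + (0)] = 24/24 = 1
  <chi_5*chi_4, chi_4> = (1/24)[1*(9)*conj(3) + 6*(-1)*conj(1) + 3*(1)*conj(-1) + 8*(0)*conj(0) + 6*(-1)*conj(-1)]
      = (1/24)[(27) + (-6) + (-3) + (0) + (6)] = 24/24 = 1
  <chi_5*chi_4, chi_5> = (1/24)[1*(9)*conj(3) + 6*(-1)*conj(-1) + 3*(1)*conj(-1) + 8*(0)*conj(0) + 6*(-1)*conj(1)]
      = (1/24)[(27) + (6) + (-3) + (0) + (-6)] = 24/24 = 1
Hence the multiplicities are chi_2: 1, chi_3: 1, chi_4: 1, chi_5: 1. Dimension check: dim(chi_5)*dim(chi_4) = 3*3 = 9 and sum (mult * dim) = 1*1 + 1*2 + 1*3 + 1*3 = 9.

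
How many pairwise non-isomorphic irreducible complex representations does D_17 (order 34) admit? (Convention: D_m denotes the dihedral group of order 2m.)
10

Working: The number of irreducible complex representations of a finite group equals its number of conjugacy classes. D_17 has 10 conjugacy classes ((n+3)/2 for n odd), so D_17 (order 34) has exactly 10 irreducible complex representations.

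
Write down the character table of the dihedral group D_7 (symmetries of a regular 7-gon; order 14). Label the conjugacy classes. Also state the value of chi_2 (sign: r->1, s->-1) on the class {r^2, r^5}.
Conjugacy classes: {e} of size 1, {r^1, r^6} of size 2, {r^2, r^5} of size 2, {r^3, r^4} of size 2, {s, sr, ..., sr^6} of size 7.
Character table:
  irrep \ class              {e} (size 1)  {r^1, r^6} (size 2)  {r^2, r^5} (size 2)  {r^3, r^4} (size 2)  {s, sr, ..., sr^6} (size 7)
  chi_1 (triv)               1             1                    1                    1                    1                          
  chi_2 (sign: r->1, s->-1)  1             1                    1                    1                    -1                         
  chi_3 (2d, j=1)            2             2*cos(2*pi/7)        -2*cos(3*pi/7)       -2*cos(pi/7)         0                          
  chi_4 (2d, j=2)            2             -2*cos(3*pi/7)       -2*cos(pi/7)         2*cos(2*pi/7)        0                          
  chi_5 (2d, j=3)            2             -2*cos(pi/7)         2*cos(2*pi/7)        -2*cos(3*pi/7)       0                          

Spot check: chi_2 (sign: r->1, s->-1) on {r^2, r^5} = 1.

Argument: D_7 has order 2*7 = 14 with 5 conjugacy classes, hence 5 irreducibles. Sum of squared dims 1 + 1 + 4 + 4 + 4 = 14 = |G|. Linear characters come from the abelianisation; the 2-dimensional irreps have character r^k -> 2*cos(2*pi*j*k/7), reflections -> 0.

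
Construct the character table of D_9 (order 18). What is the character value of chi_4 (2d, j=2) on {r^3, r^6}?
Conjugacy classes: {e} of size 1, {r^1, r^8} of size 2, {r^2, r^7} of size 2, {r^3, r^6} of size 2, {r^4, r^5} of size 2, {s, sr, ..., sr^8} of size 9.
Character table:
  irrep \ class              {e} (size 1)  {r^1, r^8} (size 2)  {r^2, r^7} (size 2)  {r^3, r^6} (size 2)  {r^4, r^5} (size 2)  {s, sr, ..., sr^8} (size 9)
  chi_1 (triv)               1             1                    1                    1                    1                    1                          
  chi_2 (sign: r->1, s->-1)  1             1                    1                    1                    1                    -1                         
  chi_3 (2d, j=1)            2             2*cos(2*pi/9)        2*cos(4*pi/9)        -1                   -2*cos(pi/9)         0                          
  chi_4 (2d, j=2)            2             2*cos(4*pi/9)        -2*cos(pi/9)         -1                   2*cos(2*pi/9)        0                          
  chi_5 (2d, j=3)            2             -1                   -1                   2                    -1                   0                          
  chi_6 (2d, j=4)            2             -2*cos(pi/9)         2*cos(2*pi/9)        -1                   2*cos(4*pi/9)        0                          

Spot check: chi_4 (2d, j=2) on {r^3, r^6} = -1.

Why: D_9 has order 2*9 = 18 with 6 conjugacy classes, hence 6 irreducibles. Sum of squared dims 1 + 1 + 4 + 4 + 4 + 4 = 18 = |G|. Linear characters come from the abelianisation; the 2-dimensional irreps have character r^k -> 2*cos(2*pi*j*k/9), reflections -> 0.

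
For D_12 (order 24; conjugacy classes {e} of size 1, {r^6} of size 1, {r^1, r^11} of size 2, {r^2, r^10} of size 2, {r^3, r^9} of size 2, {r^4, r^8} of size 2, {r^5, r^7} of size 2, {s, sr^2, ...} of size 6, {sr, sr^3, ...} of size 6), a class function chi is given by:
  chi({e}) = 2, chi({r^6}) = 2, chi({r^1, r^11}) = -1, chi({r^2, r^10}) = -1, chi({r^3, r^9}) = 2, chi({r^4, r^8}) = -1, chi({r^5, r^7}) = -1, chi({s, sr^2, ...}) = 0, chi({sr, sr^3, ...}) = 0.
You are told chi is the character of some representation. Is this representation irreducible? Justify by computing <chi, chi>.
Irreducible: <chi, chi> = 1.

Explanation: <chi, chi> = (1/|G|) sum_C |C| * |chi(C)|^2 = (1/24)[1*|2|^2 + 1*|2|^2 + 2*|-1|^2 + 2*|-1|^2 + 2*|2|^2 + 2*|-1|^2 + 2*|-1|^2 + 6*|0|^2 + 6*|0|^2]
  = (1/24)[(4) + (4) + (2) + (2) + (8) + (2) + (2) + (0) + (0)] = 24/24 = 1.
A character is irreducible iff <chi, chi> = 1, so this representation is irreducible.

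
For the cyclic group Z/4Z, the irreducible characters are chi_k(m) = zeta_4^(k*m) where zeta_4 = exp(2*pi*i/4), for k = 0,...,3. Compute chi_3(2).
chi_3(2) = zeta_4^6 = -1

Working: chi_3(2) = zeta_4^(3*2) = zeta_4^6. Since zeta_4^4 = 1, this equals zeta_4^2 = exp(2*pi*i*2/4) = -1.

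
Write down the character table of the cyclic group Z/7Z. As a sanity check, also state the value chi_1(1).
Character table of Z/7Z (irreps indexed chi_0,...,chi_6 with chi_k(m) = zeta_7^(k*m), zeta_7 = exp(2*pi*i/7)):
  irrep \ class  {0} (size 1)  {1} (size 1)    {2} (size 1)    {3} (size 1)    {4} (size 1)    {5} (size 1)    {6} (size 1)  
  chi_0          1             1               1               1               1               1               1             
  chi_1          1             exp(2*I*pi/7)   exp(4*I*pi/7)   exp(6*I*pi/7)   exp(-6*I*pi/7)  exp(-4*I*pi/7)  exp(-2*I*pi/7)
  chi_2          1             exp(4*I*pi/7)   exp(-6*I*pi/7)  exp(-2*I*pi/7)  exp(2*I*pi/7)   exp(6*I*pi/7)   exp(-4*I*pi/7)
  chi_3          1             exp(6*I*pi/7)   exp(-2*I*pi/7)  exp(4*I*pi/7)   exp(-4*I*pi/7)  exp(2*I*pi/7)   exp(-6*I*pi/7)
  chi_4          1             exp(-6*I*pi/7)  exp(2*I*pi/7)   exp(-4*I*pi/7)  exp(4*I*pi/7)   exp(-2*I*pi/7)  exp(6*I*pi/7) 
  chi_5          1             exp(-4*I*pi/7)  exp(6*I*pi/7)   exp(2*I*pi/7)   exp(-2*I*pi/7)  exp(-6*I*pi/7)  exp(4*I*pi/7) 
  chi_6          1             exp(-2*I*pi/7)  exp(-4*I*pi/7)  exp(-6*I*pi/7)  exp(6*I*pi/7)   exp(4*I*pi/7)   exp(2*I*pi/7) 

Spot check: chi_1(1) = zeta_7^(1*1) = zeta_7^1 = exp(2*I*pi/7).

Justification: Z/7Z is abelian, so all 7 irreducible complex representations are 1-dimensional. They are given by chi_k(m) = zeta_7^(k*m) for k = 0,...,6. Row orthogonality: sum_m chi_k(m) conj(chi_l(m)) = 7 * [k = l].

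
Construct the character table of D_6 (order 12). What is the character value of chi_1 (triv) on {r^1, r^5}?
Conjugacy classes: {e} of size 1, {r^3} of size 1, {r^1, r^5} of size 2, {r^2, r^4} of size 2, {s, sr^2, ...} of size 3, {sr, sr^3, ...} of size 3.
Character table:
  irrep \ class              {e} (size 1)  {r^3} (size 1)  {r^1, r^5} (size 2)  {r^2, r^4} (size 2)  {s, sr^2, ...} (size 3)  {sr, sr^3, ...} (size 3)
  chi_1 (triv)               1             1               1                    1                    1                        1                       
  chi_2 (sign: r->1, s->-1)  1             1               1                    1                    -1                       -1                      
  chi_3 (r->-1, s->1)        1             -1              -1                   1                    1                        -1                      
  chi_4 (r->-1, s->-1)       1             -1              -1                   1                    -1                       1                       
  chi_5 (2d, j=1)            2             -2              1                    -1                   0                        0                       
  chi_6 (2d, j=2)            2             2               -1                   -1                   0                        0                       

Spot check: chi_1 (triv) on {r^1, r^5} = 1.

Justification: D_6 has order 2*6 = 12 with 6 conjugacy classes, hence 6 irreducibles. Sum of squared dims 1 + 1 + 1 + 1 + 4 + 4 = 12 = |G|. Linear characters come from the abelianisation; the 2-dimensional irreps have character r^k -> 2*cos(2*pi*j*k/6), reflections -> 0.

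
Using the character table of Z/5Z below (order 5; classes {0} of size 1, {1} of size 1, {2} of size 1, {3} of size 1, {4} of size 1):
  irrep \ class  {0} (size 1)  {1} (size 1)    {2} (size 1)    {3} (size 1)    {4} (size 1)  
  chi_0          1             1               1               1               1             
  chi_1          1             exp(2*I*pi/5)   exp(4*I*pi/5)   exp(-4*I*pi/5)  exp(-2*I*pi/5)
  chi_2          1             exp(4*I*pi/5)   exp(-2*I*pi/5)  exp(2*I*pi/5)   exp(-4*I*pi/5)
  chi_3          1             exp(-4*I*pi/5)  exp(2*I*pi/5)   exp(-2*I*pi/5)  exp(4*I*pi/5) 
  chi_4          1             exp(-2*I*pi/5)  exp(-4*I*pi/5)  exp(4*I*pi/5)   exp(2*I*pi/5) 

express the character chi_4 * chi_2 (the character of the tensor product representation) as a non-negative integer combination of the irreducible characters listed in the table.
chi_4 tensor chi_2 = chi_1 (all other irreducibles have multiplicity 0).

Reasoning: The character of a tensor product is the pointwise product (chi_4 * chi_2)(C) = chi_4(C) * chi_2(C):
  {0}: (1)*(1), {1}: (exp(-2*I*pi/5))*(exp(4*I*pi/5)), {2}: (exp(-4*I*pi/5))*(exp(-2*I*pi/5)), {3}: (exp(4*I*pi/5))*(exp(2*I*pi/5)), {4}: (exp(2*I*pi/5))*(exp(-4*I*pi/5))
so (chi_4 * chi_2) takes values
  {0} -> 1, {1} -> exp(2*I*pi/5), {2} -> exp(4*I*pi/5), {3} -> exp(-4*I*pi/5), {4} -> exp(-2*I*pi/5).
Now take the inner product of this character with each irreducible chi from the table, <chi_4*chi_2, chi> = (1/5) sum_C |C| (chi_4*chi_2)(C) conj(chi(C)):
  <chi_4*chi_2, chi_0> = (1/5)[1*(1)*conj(1) + 1*(exp(2*I*pi/5))*conj(1) + 1*(exp(4*I*pi/5))*conj(1) + 1*(exp(-4*I*pi/5))*conj(1) + 1*(exp(-2*I*pi/5))*conj(1)]
      = (1/5)[(1) + (exp(2*I*pi/5)) + (exp(4*I*pi/5)) + (exp(-4*I*pi/5)) + (exp(-2*I*pi/5))] = 0/5 = 0
  <chi_4*chi_2, chi_1> = (1/5)[1*(1)*conj(1) + 1*(exp(2*I*pi/5))*conj(exp(2*I*pi/5)) + 1*(exp(4*I*pi/5))*conj(exp(4*I*pi/5)) + 1*(exp(-4*I*pi/5))*conj(exp(-4*I*pi/5)) + 1*(exp(-2*I*pi/5))*conj(exp(-2*I*pi/5))]
      = (1/5)[(1) + (1) + (1) + (1) + (1)] = 5/5 = 1
  <chi_4*chi_2, chi_2> = (1/5)[1*(1)*conj(1) + 1*(exp(2*I*pi/5))*conj(exp(4*I*pi/5)) + 1*(exp(4*I*pi/5))*conj(exp(-2*I*pi/5)) + 1*(exp(-4*I*pi/5))*conj(exp(2*I*pi/5)) + 1*(exp(-2*I*pi/5))*conj(exp(-4*I*pi/5))]
      = (1/5)[(1) + (exp(-2*I*pi/5)) + (exp(-4*I*pi/5)) + (exp(4*I*pi/5)) + (exp(2*I*pi/5))] = 0/5 = 0
  <chi_4*chi_2, chi_3> = (1/5)[1*(1)*conj(1) + 1*(exp(2*I*pi/5))*conj(exp(-4*I*pi/5)) + 1*(exp(4*I*pi/5))*conj(exp(2*I*pi/5)) + 1*(exp(-4*I*pi/5))*conj(exp(-2*I*pi/5)) + 1*(exp(-2*I*pi/5))*conj(exp(4*I*pi/5))]
      = (1/5)[(1) + (exp(-4*I*pi/5)) + (exp(2*I*pi/5)) + (exp(-2*I*pi/5)) + (exp(4*I*pi/5))] = 0/5 = 0
  <chi_4*chi_2, chi_4> = (1/5)[1*(1)*conj(1) + 1*(exp(2*I*pi/5))*conj(exp(-2*I*pi/5)) + 1*(exp(4*I*pi/5))*conj(exp(-4*I*pi/5)) + 1*(exp(-4*I*pi/5))*conj(exp(4*I*pi/5)) + 1*(exp(-2*I*pi/5))*conj(exp(2*I*pi/5))]
      = (1/5)[(1) + (exp(4*I*pi/5)) + (exp(-2*I*pi/5)) + (exp(2*I*pi/5)) + (exp(-4*I*pi/5))] = 0/5 = 0
(Exp terms are combined using exp(i*s)*conj(exp(i*t)) = exp(i*(s-t)), and sums of them are collapsed using the identity that for every m > 1 the m distinct m-th roots of unity sum to 0, e.g. 1 + exp(2*I*pi/3) + exp(-2*I*pi/3) = 0.)
Hence the multiplicities are chi_1: 1. Dimension check: dim(chi_4)*dim(chi_2) = 1*1 = 1 and sum (mult * dim) = 1*1 = 1.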